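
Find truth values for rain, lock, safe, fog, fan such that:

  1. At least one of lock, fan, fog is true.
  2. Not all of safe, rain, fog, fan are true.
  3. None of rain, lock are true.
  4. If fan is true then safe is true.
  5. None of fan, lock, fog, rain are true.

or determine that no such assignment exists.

No satisfying assignment exists.

Case rain = True:
  Constraint (3) is violated (rain=T) — contradiction.
Case rain = False:
  (3) forces lock = False.
  (5) forces fan = False.
  (1) with lock=F, fan=F forces fog = True.
  Constraint (5) is violated (fog=T) — contradiction.
Both cases fail — unsatisfiable.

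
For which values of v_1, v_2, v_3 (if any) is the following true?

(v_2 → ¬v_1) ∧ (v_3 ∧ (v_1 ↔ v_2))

v_1=F; v_2=F; v_3=T

  v_2 → ¬v_1 = True
    ¬v_1 = True
  v_3 ∧ (v_1 ↔ v_2) = True
    v_1 ↔ v_2 = True
Both conjuncts True, so the formula holds.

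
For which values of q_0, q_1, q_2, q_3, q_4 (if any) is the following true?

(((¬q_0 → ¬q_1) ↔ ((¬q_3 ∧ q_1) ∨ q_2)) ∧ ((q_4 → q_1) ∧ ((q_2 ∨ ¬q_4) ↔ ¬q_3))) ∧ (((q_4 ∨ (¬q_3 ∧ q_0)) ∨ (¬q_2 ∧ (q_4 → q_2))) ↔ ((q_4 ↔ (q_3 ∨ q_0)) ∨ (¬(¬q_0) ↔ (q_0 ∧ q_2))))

q_0: True; q_1: False; q_2: True; q_3: False; q_4: False

  ((¬q_0 → ¬q_1) ↔ ((¬q_3 ∧ q_1) ∨ q_2)) ∧ ((q_4 → q_1) ∧ ((q_2 ∨ ¬q_4) ↔ ¬q_3)) = True
    (¬q_0 → ¬q_1) ↔ ((¬q_3 ∧ q_1) ∨ q_2) = True
      ¬q_0 → ¬q_1 = True
        ¬q_0 = False
        ¬q_1 = True
      (¬q_3 ∧ q_1) ∨ q_2 = True
        ¬q_3 ∧ q_1 = False
          ¬q_3 = True
    (q_4 → q_1) ∧ ((q_2 ∨ ¬q_4) ↔ ¬q_3) = True
      q_4 → q_1 = True
      (q_2 ∨ ¬q_4) ↔ ¬q_3 = True
        q_2 ∨ ¬q_4 = True
          ¬q_4 = True
        ¬q_3 = True
  ((q_4 ∨ (¬q_3 ∧ q_0)) ∨ (¬q_2 ∧ (q_4 → q_2))) ↔ ((q_4 ↔ (q_3 ∨ q_0)) ∨ (¬(¬q_0) ↔ (q_0 ∧ q_2))) = True
    (q_4 ∨ (¬q_3 ∧ q_0)) ∨ (¬q_2 ∧ (q_4 → q_2)) = True
      q_4 ∨ (¬q_3 ∧ q_0) = True
        ¬q_3 ∧ q_0 = True
          ¬q_3 = True
      ¬q_2 ∧ (q_4 → q_2) = False
        ¬q_2 = False
        q_4 → q_2 = True
    (q_4 ↔ (q_3 ∨ q_0)) ∨ (¬(¬q_0) ↔ (q_0 ∧ q_2)) = True
      q_4 ↔ (q_3 ∨ q_0) = False
        q_3 ∨ q_0 = True
      ¬(¬q_0) ↔ (q_0 ∧ q_2) = True
        ¬(¬q_0) = True
          ¬q_0 = False
        q_0 ∧ q_2 = True
Both conjuncts True, so the formula holds.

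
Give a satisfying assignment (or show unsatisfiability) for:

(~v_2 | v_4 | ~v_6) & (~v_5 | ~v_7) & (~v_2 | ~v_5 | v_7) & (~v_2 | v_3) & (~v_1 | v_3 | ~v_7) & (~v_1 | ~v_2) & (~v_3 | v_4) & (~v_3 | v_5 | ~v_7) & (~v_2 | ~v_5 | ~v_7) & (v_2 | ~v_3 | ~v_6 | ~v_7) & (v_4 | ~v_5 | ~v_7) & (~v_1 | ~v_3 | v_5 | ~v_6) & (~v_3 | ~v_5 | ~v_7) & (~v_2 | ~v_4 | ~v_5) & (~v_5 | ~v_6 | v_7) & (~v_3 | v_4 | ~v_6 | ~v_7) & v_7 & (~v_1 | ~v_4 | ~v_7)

Unit clause (v_7) forces v_7 = True.
In (~v_5 | ~v_7) only ~v_5 is left, so v_5 = False.
In (~v_3 | v_5 | ~v_7) only ~v_3 is left, so v_3 = False.
In (~v_2 | v_3) only ~v_2 is left, so v_2 = False.
In (~v_1 | v_3 | ~v_7) only ~v_1 is left, so v_1 = False.
Set v_4 = False.
Set v_6 = False.
All clauses satisfied.

v_1 = False, v_2 = False, v_3 = False, v_4 = False, v_5 = False, v_6 = False, v_7 = True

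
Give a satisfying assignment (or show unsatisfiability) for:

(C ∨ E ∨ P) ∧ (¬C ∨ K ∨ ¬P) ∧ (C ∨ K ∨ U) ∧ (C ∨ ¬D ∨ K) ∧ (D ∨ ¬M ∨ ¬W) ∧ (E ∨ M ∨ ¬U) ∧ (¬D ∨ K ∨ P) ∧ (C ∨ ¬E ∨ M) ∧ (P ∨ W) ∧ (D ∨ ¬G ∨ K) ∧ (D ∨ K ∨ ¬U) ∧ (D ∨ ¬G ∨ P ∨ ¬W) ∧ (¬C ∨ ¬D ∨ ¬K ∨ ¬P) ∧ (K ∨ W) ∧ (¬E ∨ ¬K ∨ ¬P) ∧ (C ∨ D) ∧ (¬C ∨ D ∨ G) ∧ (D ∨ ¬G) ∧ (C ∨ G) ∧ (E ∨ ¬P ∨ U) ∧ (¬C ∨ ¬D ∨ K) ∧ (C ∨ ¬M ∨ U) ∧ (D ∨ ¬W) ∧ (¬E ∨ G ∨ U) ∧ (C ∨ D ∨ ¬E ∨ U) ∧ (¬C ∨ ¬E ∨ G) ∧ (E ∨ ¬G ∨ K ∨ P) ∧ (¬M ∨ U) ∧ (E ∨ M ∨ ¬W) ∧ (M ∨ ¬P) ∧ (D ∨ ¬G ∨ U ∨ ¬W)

Set G = True.
  then (D ∨ ¬G) forces D = True.
Set U = True.
Set W = True.
Set M = True.
Set P = False.
  then (¬D ∨ K ∨ P) forces K = True.
Set E = True.
Set C = True.
All clauses satisfied.

G = True; D = True; U = True; W = True; M = True; P = False; E = True; C = True; K = True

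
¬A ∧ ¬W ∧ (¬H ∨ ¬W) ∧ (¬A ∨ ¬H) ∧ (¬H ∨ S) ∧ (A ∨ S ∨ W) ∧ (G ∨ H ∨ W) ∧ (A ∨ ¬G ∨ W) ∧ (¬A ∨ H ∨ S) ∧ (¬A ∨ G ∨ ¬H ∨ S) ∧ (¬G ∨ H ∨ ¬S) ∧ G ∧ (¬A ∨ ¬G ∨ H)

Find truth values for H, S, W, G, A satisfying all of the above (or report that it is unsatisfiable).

Unsatisfiable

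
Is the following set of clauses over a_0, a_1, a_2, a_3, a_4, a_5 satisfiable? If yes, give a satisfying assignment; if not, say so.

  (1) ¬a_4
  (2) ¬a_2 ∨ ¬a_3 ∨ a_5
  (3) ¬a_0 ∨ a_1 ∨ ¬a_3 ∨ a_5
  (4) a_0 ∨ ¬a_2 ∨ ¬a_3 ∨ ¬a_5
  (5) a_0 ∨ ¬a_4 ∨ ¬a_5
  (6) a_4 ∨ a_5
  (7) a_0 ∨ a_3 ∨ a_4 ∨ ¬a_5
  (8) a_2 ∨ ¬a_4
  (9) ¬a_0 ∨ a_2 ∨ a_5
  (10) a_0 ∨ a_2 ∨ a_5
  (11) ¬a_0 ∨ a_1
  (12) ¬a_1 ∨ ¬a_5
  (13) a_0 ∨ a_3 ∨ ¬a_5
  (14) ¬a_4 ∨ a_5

a_0 = False, a_1 = False, a_2 = False, a_3 = True, a_4 = False, a_5 = True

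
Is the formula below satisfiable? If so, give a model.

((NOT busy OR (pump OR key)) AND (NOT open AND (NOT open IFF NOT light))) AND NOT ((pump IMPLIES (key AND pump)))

pump=T, open=F, busy=T, key=F, light=F

  (NOT busy OR (pump OR key)) AND (NOT open AND (NOT open IFF NOT light)) = True
    NOT busy OR (pump OR key) = True
      NOT busy = False
      pump OR key = True
    NOT open AND (NOT open IFF NOT light) = True
      NOT open = True
      NOT open IFF NOT light = True
        NOT open = True
        NOT light = True
  NOT ((pump IMPLIES (key AND pump))) = True
    pump IMPLIES (key AND pump) = False
      key AND pump = False
Both conjuncts True, so the formula holds.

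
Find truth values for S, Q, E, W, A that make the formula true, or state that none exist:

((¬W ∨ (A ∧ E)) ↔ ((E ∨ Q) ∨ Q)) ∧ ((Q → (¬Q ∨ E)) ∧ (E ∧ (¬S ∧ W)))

S = False, Q = False, E = True, W = True, A = True

  (¬W ∨ (A ∧ E)) ↔ ((E ∨ Q) ∨ Q) = True
    ¬W ∨ (A ∧ E) = True
      ¬W = False
      A ∧ E = True
    (E ∨ Q) ∨ Q = True
      E ∨ Q = True
  (Q → (¬Q ∨ E)) ∧ (E ∧ (¬S ∧ W)) = True
    Q → (¬Q ∨ E) = True
      ¬Q ∨ E = True
        ¬Q = True
    E ∧ (¬S ∧ W) = True
      ¬S ∧ W = True
        ¬S = True
Both conjuncts True, so the formula holds.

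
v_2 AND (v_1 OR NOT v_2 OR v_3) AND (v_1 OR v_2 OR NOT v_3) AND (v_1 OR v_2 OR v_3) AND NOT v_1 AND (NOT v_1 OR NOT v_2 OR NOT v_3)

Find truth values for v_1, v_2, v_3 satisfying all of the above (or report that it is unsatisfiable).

Unit clause (v_2) forces v_2 = True.
Unit clause (NOT v_1) forces v_1 = False.
In (v_1 OR NOT v_2 OR v_3) only v_3 is left, so v_3 = True.
Check each clause:
  (v_2): v_2 holds.
  (v_1 OR NOT v_2 OR v_3): v_3 holds.
  (v_1 OR v_2 OR NOT v_3): v_2 holds.
  (v_1 OR v_2 OR v_3): v_2 holds.
  (NOT v_1): NOT v_1 holds.
  (NOT v_1 OR NOT v_2 OR NOT v_3): NOT v_1 holds.
All clauses satisfied.

v_1=F, v_2=T, v_3=T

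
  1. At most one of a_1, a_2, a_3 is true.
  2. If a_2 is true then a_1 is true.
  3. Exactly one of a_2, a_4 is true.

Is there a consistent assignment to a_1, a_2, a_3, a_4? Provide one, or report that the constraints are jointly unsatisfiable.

a_1 = False; a_2 = False; a_3 = True; a_4 = True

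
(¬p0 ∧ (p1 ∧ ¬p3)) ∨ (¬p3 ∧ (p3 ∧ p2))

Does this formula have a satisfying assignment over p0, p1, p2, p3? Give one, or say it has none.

p0 = False, p1 = True, p2 = True, p3 = False

  (¬p0 ∧ (p1 ∧ ¬p3)) ∨ (¬p3 ∧ (p3 ∧ p2)) = True
    ¬p0 ∧ (p1 ∧ ¬p3) = True
      ¬p0 = True
      p1 ∧ ¬p3 = True
        ¬p3 = True
    ¬p3 ∧ (p3 ∧ p2) = False
      ¬p3 = True
      p3 ∧ p2 = False
The formula evaluates to True.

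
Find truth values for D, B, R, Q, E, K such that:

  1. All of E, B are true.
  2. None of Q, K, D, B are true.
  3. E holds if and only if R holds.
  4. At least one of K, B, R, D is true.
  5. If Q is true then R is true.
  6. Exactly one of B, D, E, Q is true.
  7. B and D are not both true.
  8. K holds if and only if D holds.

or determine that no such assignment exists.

Unsatisfiable

Case B = True:
  Constraint (2) is violated (B=T) — contradiction.
Case B = False:
  Constraint (1) is violated (B=F) — contradiction.
Both cases fail — unsatisfiable.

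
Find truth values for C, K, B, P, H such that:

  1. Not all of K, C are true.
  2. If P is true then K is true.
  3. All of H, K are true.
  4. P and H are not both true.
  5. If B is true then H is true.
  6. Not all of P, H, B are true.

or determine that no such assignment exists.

C: False, K: True, B: True, P: False, H: True

  (1) {K, C}: 1/2 true — not all ✓
  (2) P=F ⇒ K: vacuous ✓
  (3) {H, K}: all 2 true ✓
  (4) P=F, H=T — not both ✓
  (5) B=T ⇒ H: T ✓
  (6) {P, H, B}: 2/3 true — not all ✓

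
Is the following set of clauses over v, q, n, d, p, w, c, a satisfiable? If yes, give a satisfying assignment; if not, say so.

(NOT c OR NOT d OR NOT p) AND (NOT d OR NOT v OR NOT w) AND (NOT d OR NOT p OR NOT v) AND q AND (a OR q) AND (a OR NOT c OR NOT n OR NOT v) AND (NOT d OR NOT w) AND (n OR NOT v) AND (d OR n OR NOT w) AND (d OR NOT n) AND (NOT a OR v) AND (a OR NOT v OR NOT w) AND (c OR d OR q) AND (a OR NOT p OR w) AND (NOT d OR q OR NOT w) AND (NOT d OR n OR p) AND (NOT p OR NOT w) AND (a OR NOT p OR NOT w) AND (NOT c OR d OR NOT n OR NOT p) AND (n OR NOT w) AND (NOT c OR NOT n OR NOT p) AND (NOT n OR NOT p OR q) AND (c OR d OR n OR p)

v=T; q=T; n=T; d=T; p=F; w=F; c=T; a=T

Unit clause (q) forces q = True.
Set v = True.
  then (n OR NOT v) forces n = True.
  then (d OR NOT n) forces d = True.
  then (NOT d OR NOT v OR NOT w) forces w = False.
  then (NOT d OR NOT p OR NOT v) forces p = False.
Set c = True.
  then (a OR NOT c OR NOT n OR NOT v) forces a = True.
All clauses satisfied.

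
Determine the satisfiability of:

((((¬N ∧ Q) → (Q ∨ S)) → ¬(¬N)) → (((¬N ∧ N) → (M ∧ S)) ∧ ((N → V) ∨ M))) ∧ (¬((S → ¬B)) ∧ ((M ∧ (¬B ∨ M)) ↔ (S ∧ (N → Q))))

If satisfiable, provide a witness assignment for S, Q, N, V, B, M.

S = True; Q = False; N = False; V = True; B = True; M = True

  (((¬N ∧ Q) → (Q ∨ S)) → ¬(¬N)) → (((¬N ∧ N) → (M ∧ S)) ∧ ((N → V) ∨ M)) = True
    ((¬N ∧ Q) → (Q ∨ S)) → ¬(¬N) = False
      (¬N ∧ Q) → (Q ∨ S) = True
        ¬N ∧ Q = False
          ¬N = True
        Q ∨ S = True
      ¬(¬N) = False
        ¬N = True
    ((¬N ∧ N) → (M ∧ S)) ∧ ((N → V) ∨ M) = True
      (¬N ∧ N) → (M ∧ S) = True
        ¬N ∧ N = False
          ¬N = True
        M ∧ S = True
      (N → V) ∨ M = True
        N → V = True
  ¬((S → ¬B)) ∧ ((M ∧ (¬B ∨ M)) ↔ (S ∧ (N → Q))) = True
    ¬((S → ¬B)) = True
      S → ¬B = False
        ¬B = False
    (M ∧ (¬B ∨ M)) ↔ (S ∧ (N → Q)) = True
      M ∧ (¬B ∨ M) = True
        ¬B ∨ M = True
          ¬B = False
      S ∧ (N → Q) = True
        N → Q = True
Both conjuncts True, so the formula holds.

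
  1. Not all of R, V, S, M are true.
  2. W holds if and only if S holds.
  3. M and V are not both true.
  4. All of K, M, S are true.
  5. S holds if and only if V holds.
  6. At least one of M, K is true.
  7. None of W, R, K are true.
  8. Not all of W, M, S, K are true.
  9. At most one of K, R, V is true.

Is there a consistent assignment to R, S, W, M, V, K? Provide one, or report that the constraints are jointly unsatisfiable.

Unsatisfiable

Case K = True:
  Constraint (7) is violated (K=T) — contradiction.
Case K = False:
  Constraint (4) is violated (K=F) — contradiction.
Both cases fail — unsatisfiable.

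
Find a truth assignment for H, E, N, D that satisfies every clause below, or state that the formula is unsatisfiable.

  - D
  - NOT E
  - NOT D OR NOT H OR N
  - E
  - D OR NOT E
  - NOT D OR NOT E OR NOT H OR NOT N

Unsatisfiable — no assignment works.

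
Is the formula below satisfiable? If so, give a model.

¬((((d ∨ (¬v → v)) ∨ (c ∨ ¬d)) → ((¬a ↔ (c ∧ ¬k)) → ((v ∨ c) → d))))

a = True; d = False; c = False; k = False; v = True

  ¬((((d ∨ (¬v → v)) ∨ (c ∨ ¬d)) → ((¬a ↔ (c ∧ ¬k)) → ((v ∨ c) → d)))) = True
    ((d ∨ (¬v → v)) ∨ (c ∨ ¬d)) → ((¬a ↔ (c ∧ ¬k)) → ((v ∨ c) → d)) = False
      (d ∨ (¬v → v)) ∨ (c ∨ ¬d) = True
        d ∨ (¬v → v) = True
          ¬v → v = True
            ¬v = False
        c ∨ ¬d = True
          ¬d = True
      (¬a ↔ (c ∧ ¬k)) → ((v ∨ c) → d) = False
        ¬a ↔ (c ∧ ¬k) = True
          ¬a = False
          c ∧ ¬k = False
            ¬k = True
        (v ∨ c) → d = False
          v ∨ c = True
The formula evaluates to True.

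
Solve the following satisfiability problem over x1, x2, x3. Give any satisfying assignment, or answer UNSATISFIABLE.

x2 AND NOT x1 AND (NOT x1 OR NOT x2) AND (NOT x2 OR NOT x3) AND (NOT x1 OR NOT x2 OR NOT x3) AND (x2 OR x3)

x1=F, x2=T, x3=F

Unit clause (x2) forces x2 = True.
Unit clause (NOT x1) forces x1 = False.
In (NOT x2 OR NOT x3) only NOT x3 is left, so x3 = False.
All clauses satisfied.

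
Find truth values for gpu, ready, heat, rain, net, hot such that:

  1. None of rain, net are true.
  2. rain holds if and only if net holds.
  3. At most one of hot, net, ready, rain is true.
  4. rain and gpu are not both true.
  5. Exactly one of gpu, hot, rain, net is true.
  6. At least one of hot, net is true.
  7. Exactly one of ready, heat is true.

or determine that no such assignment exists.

gpu = False; ready = False; heat = True; rain = False; net = False; hot = True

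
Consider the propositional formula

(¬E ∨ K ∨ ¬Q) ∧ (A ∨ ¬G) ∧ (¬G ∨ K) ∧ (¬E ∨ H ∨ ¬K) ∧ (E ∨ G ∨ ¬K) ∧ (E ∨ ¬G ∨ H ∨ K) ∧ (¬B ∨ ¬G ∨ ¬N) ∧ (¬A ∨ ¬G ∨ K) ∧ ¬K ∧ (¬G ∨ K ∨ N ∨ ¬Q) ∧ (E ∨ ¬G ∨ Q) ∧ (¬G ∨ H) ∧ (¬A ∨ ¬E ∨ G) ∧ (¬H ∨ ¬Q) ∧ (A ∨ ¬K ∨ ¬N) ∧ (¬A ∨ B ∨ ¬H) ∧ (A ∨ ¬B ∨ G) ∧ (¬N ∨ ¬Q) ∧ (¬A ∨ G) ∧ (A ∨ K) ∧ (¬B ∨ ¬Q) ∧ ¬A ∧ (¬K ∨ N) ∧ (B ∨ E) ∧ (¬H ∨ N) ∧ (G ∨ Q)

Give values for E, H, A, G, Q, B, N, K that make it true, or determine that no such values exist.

The formula is unsatisfiable.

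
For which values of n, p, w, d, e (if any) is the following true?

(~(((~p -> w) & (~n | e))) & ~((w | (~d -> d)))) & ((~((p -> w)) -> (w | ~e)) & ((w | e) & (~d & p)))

Case w = True: the conjunct ~((w | (~d -> d))) becomes ~((True | (~d -> d))) = False.
Case w = False: the formula simplifies to (~((p & (~n | e))) & ~((~d -> d))) & ((~(~p) -> ~e) & (e & (~d & p))).
  e = True: simplifies to (~p & ~((~d -> d))) & (~p & (~d & p)).
    p = True: the conjunct ~p is False.
    p = False: the conjunct p is False.
  e = False: the conjunct e is False.
Both cases fail — unsatisfiable.

Unsatisfiable — no assignment works.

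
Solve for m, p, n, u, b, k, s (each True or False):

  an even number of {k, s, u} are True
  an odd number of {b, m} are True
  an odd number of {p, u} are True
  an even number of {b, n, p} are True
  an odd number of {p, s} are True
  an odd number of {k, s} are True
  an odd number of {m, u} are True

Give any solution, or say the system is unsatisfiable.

m = False, p = False, n = True, u = True, b = True, k = False, s = True

{k, s, u}: 2 true → even ✓
{b, m}: 1 true → odd ✓
{p, u}: 1 true → odd ✓
{b, n, p}: 2 true → even ✓
{p, s}: 1 true → odd ✓
{k, s}: 1 true → odd ✓
{m, u}: 1 true → odd ✓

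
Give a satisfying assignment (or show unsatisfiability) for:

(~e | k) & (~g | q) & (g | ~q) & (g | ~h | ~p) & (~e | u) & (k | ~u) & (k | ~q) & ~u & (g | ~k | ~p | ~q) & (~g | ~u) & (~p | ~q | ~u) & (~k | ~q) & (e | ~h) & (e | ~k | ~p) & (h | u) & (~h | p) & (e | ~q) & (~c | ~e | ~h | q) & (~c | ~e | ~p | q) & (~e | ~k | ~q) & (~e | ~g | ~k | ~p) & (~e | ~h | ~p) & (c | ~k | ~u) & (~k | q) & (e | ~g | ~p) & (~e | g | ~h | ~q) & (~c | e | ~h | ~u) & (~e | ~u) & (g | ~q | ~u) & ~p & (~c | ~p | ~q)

Case u = True:
  Clause (~u) is falsified — contradiction.
Case u = False:
  (~e | u) forces e = False.
  (e | ~h) forces h = False.
  Clause (h | u) is falsified — contradiction.
Both cases fail, so the formula is unsatisfiable.

The formula is unsatisfiable.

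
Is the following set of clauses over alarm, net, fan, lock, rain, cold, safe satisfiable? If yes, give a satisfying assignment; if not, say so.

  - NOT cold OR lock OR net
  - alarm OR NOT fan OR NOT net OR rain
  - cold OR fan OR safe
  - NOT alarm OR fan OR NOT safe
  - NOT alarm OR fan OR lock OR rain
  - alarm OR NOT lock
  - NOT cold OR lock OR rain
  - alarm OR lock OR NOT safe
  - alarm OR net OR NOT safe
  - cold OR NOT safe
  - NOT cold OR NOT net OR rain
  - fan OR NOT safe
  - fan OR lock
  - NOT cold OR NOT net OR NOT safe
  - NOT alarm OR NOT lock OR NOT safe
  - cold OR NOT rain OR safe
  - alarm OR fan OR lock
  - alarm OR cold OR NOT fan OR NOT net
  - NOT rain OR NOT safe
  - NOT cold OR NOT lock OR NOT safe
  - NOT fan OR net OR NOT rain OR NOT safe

alarm = True, net = False, fan = True, lock = False, rain = False, cold = False, safe = False

Set alarm = True.
Set net = False.
Set fan = True.
Set lock = False.
  then (NOT cold OR lock OR net) forces cold = False.
  then (cold OR NOT safe) forces safe = False.
  then (cold OR NOT rain OR safe) forces rain = False.
All clauses satisfied.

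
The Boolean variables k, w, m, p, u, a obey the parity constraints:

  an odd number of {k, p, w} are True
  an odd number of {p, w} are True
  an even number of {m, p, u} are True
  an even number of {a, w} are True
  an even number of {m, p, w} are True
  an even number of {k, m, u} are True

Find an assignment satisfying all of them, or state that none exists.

k=F; w=T; m=T; p=F; u=T; a=T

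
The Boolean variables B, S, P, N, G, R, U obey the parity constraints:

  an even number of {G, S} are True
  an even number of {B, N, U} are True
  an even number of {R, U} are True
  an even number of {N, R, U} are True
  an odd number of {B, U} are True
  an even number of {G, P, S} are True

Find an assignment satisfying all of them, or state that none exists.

The formula is unsatisfiable.

Adding constraints 2, 3, 4, 5 mod 2: every variable appears an even number of times on the left, so the left side is 0.
But the right sides sum to 1 (mod 2). 0 ≠ 1 — the system is inconsistent.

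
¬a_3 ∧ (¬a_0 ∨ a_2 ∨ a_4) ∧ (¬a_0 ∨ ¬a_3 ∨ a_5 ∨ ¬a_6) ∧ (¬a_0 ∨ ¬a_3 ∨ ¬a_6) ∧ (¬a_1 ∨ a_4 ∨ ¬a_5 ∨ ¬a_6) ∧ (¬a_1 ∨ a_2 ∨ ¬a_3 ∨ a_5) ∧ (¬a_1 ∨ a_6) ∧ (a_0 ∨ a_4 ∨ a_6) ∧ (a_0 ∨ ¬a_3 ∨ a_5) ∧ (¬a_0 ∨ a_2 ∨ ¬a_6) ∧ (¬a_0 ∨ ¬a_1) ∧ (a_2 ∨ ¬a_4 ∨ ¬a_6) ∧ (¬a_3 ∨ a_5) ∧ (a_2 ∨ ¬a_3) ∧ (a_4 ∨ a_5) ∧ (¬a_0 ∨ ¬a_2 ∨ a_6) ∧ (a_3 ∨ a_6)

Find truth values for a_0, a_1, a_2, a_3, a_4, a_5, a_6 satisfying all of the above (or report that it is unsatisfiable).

Unit clause (¬a_3) forces a_3 = False.
In (a_3 ∨ a_6) only a_6 is left, so a_6 = True.
Set a_0 = False.
Set a_1 = True.
Try a_2 = False:
  (a_2 ∨ ¬a_4 ∨ ¬a_6) forces a_4 = False.
  (¬a_1 ∨ a_4 ∨ ¬a_5 ∨ ¬a_6) forces a_5 = False.
  clause (a_4 ∨ a_5) is falsified — backtrack.
So a_2 = True.
Set a_4 = True.
Set a_5 = True.
All clauses satisfied.

a_0 = False, a_1 = True, a_2 = True, a_3 = False, a_4 = True, a_5 = True, a_6 = True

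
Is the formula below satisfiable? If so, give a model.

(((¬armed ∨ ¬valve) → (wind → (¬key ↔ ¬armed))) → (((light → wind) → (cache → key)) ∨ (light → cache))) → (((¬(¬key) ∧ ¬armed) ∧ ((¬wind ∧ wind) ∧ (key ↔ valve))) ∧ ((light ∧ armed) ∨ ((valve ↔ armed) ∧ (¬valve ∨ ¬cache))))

No satisfying assignment exists.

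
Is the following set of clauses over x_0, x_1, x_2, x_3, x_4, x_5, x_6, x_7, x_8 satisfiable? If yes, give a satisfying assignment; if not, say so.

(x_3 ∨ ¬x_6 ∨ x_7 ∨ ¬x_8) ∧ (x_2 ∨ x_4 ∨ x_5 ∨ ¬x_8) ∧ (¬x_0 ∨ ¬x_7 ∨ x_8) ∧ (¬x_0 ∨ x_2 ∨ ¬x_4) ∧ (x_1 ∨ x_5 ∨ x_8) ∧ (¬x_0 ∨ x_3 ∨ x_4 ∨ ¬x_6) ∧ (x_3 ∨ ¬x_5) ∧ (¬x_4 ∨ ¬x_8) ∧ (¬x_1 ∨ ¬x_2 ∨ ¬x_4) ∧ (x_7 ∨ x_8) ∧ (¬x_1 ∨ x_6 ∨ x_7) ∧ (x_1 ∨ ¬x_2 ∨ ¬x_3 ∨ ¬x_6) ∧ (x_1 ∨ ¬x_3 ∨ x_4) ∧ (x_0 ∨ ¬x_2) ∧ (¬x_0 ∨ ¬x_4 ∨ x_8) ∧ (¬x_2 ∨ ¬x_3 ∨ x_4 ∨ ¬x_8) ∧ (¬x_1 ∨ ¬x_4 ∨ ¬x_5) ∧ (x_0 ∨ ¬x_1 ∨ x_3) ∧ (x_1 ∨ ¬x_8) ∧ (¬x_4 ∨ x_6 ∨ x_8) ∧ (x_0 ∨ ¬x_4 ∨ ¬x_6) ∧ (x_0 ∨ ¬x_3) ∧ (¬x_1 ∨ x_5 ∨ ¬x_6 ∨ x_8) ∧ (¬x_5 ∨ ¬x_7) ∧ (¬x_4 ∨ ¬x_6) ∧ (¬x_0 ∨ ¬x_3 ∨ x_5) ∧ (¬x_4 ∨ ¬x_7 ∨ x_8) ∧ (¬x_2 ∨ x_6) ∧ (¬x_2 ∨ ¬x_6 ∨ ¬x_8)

x_0: True, x_1: True, x_2: False, x_3: True, x_4: False, x_5: True, x_6: True, x_7: False, x_8: True

Set x_0 = True.
Set x_1 = True.
Set x_2 = False.
  then (¬x_0 ∨ x_2 ∨ ¬x_4) forces x_4 = False.
Try x_3 = False:
  (¬x_0 ∨ x_3 ∨ x_4 ∨ ¬x_6) forces x_6 = False.
  (x_3 ∨ ¬x_5) forces x_5 = False.
  (x_2 ∨ x_4 ∨ x_5 ∨ ¬x_8) forces x_8 = False.
  (¬x_0 ∨ ¬x_7 ∨ x_8) forces x_7 = False.
  clause (x_7 ∨ x_8) is falsified — backtrack.
So x_3 = True.
  then (¬x_0 ∨ ¬x_3 ∨ x_5) forces x_5 = True.
  then (¬x_5 ∨ ¬x_7) forces x_7 = False.
  then (x_7 ∨ x_8) forces x_8 = True.
  then (¬x_1 ∨ x_6 ∨ x_7) forces x_6 = True.
All clauses satisfied.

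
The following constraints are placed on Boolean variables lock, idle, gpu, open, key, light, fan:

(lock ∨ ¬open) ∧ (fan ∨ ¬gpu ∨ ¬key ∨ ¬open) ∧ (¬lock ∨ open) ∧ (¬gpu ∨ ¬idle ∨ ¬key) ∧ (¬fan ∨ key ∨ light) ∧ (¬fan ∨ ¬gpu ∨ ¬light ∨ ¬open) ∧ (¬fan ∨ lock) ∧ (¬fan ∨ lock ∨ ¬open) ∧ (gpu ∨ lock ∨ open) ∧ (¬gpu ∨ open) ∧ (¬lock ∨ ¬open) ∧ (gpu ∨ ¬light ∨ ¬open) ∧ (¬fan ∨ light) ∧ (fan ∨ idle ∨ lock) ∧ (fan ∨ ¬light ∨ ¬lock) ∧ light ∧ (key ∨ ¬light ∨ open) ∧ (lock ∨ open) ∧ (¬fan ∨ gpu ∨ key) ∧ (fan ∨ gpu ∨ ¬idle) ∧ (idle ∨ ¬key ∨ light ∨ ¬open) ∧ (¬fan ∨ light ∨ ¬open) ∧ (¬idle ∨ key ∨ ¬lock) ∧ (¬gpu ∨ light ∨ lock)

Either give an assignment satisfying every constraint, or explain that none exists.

The formula is unsatisfiable.

Case lock = True:
  (¬lock ∨ open) forces open = True.
  Clause (¬lock ∨ ¬open) is falsified — contradiction.
Case lock = False:
  (lock ∨ ¬open) forces open = False.
  Clause (lock ∨ open) is falsified — contradiction.
Both cases fail, so the formula is unsatisfiable.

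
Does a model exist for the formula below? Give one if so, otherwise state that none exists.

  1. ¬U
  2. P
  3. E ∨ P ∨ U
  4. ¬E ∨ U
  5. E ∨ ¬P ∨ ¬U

E: False; P: True; U: False

Unit clause (¬U) forces U = False.
Unit clause (P) forces P = True.
In (¬E ∨ U) only ¬E is left, so E = False.
All clauses satisfied.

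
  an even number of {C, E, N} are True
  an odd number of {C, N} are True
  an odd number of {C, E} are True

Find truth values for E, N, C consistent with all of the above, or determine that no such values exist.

E = True; N = True; C = False

{C, E, N}: 2 true → even ✓
{C, N}: 1 true → odd ✓
{C, E}: 1 true → odd ✓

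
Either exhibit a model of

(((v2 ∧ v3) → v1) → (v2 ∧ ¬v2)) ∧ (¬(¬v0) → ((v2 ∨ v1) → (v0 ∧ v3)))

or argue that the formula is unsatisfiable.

v0=F; v1=F; v2=T; v3=T

  ((v2 ∧ v3) → v1) → (v2 ∧ ¬v2) = True
    (v2 ∧ v3) → v1 = False
      v2 ∧ v3 = True
    v2 ∧ ¬v2 = False
      ¬v2 = False
  ¬(¬v0) → ((v2 ∨ v1) → (v0 ∧ v3)) = True
    ¬(¬v0) = False
      ¬v0 = True
    (v2 ∨ v1) → (v0 ∧ v3) = False
      v2 ∨ v1 = True
      v0 ∧ v3 = False
Both conjuncts True, so the formula holds.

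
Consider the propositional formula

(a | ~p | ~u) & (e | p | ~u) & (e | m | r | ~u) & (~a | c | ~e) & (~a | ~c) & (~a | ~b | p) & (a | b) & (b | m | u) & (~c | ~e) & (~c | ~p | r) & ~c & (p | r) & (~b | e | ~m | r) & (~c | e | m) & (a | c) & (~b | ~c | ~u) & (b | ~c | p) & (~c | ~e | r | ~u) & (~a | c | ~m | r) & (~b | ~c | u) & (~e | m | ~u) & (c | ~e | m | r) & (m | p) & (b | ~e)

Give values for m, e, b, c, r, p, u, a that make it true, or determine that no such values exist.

m = False; e = False; b = False; c = False; r = True; p = True; u = True; a = True

Unit clause (~c) forces c = False.
In (a | c) only a is left, so a = True.
In (~a | c | ~e) only ~e is left, so e = False.
Set m = False.
  then (m | p) forces p = True.
Set b = False.
  then (b | m | u) forces u = True.
  then (e | m | r | ~u) forces r = True.
All clauses satisfied.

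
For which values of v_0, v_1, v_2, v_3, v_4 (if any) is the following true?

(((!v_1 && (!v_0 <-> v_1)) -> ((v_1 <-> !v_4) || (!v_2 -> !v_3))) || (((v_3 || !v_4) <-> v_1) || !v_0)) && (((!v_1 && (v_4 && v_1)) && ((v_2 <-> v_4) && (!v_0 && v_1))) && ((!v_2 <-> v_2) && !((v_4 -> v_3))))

Unsatisfiable — no assignment works.

The conjunct !v_2 <-> v_2 is unsatisfiable on its own:
  v_2=F: evaluates to False.
  v_2=T: evaluates to False.
So the whole conjunction is unsatisfiable.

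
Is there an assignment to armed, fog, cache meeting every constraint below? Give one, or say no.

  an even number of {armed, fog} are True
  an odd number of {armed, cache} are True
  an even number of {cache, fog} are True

Unsatisfiable — no assignment works.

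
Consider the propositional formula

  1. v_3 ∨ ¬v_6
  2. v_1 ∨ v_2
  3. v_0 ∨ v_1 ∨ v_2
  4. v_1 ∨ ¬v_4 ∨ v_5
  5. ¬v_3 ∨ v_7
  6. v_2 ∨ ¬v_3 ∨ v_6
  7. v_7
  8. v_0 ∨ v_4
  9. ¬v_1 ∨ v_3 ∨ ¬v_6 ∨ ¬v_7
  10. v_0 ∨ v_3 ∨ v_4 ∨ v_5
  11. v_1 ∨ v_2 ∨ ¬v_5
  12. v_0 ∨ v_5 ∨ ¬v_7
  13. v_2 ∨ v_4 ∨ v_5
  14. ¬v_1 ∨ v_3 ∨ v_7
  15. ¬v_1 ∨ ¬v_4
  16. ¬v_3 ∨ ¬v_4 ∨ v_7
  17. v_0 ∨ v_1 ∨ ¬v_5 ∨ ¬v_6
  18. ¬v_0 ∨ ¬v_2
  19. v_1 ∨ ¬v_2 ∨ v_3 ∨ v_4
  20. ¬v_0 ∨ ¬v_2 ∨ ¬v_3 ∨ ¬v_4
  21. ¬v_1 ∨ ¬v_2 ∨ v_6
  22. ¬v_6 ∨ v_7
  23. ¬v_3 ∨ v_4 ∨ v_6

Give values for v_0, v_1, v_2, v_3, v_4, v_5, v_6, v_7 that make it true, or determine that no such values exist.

Unit clause (v_7) forces v_7 = True.
Set v_0 = True.
  then (¬v_0 ∨ ¬v_2) forces v_2 = False.
  then (v_1 ∨ v_2) forces v_1 = True.
  then (¬v_1 ∨ ¬v_4) forces v_4 = False.
  then (v_2 ∨ v_4 ∨ v_5) forces v_5 = True.
Set v_3 = True.
  then (v_2 ∨ ¬v_3 ∨ v_6) forces v_6 = True.
All clauses satisfied.

v_0 = True, v_1 = True, v_2 = False, v_3 = True, v_4 = False, v_5 = True, v_6 = True, v_7 = True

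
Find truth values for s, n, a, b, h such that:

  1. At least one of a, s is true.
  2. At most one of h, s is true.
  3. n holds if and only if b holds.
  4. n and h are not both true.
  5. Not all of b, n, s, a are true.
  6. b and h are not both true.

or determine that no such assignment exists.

s = True, n = True, a = False, b = True, h = False

  (1) {a, s}: 1 true — at least one ✓
  (2) {h, s}: 1 true — at most one ✓
  (3) n=T, b=T — same ✓
  (4) n=T, h=F — not both ✓
  (5) {b, n, s, a}: 3/4 true — not all ✓
  (6) b=T, h=F — not both ✓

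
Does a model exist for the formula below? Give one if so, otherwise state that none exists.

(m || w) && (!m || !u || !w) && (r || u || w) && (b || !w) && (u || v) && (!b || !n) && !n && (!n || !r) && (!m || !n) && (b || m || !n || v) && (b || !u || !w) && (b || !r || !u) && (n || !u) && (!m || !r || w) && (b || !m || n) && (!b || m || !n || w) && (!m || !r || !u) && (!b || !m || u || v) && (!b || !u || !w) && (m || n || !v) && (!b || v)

Unit clause (!n) forces n = False.
In (n || !u) only !u is left, so u = False.
In (u || v) only v is left, so v = True.
In (m || n || !v) only m is left, so m = True.
In (b || !m || n) only b is left, so b = True.
Set r = False.
  then (r || u || w) forces w = True.
All clauses satisfied.

r=F, m=T, v=T, b=T, n=F, w=T, u=F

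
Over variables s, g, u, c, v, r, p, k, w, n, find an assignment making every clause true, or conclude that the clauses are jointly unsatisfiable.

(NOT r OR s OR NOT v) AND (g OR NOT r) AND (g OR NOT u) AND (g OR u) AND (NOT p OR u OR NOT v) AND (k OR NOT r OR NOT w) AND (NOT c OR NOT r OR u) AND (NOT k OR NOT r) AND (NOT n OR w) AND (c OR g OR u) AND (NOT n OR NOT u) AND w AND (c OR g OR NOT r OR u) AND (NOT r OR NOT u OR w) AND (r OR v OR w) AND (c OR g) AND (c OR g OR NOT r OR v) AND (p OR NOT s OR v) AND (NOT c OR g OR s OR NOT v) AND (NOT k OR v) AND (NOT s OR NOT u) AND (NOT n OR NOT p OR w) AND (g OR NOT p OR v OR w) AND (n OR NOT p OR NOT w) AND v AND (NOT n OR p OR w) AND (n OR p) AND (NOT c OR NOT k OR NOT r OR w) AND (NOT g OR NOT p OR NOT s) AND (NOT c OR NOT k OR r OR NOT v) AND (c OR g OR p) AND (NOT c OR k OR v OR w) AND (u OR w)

Unit clause (w) forces w = True.
Unit clause (v) forces v = True.
Set s = False.
  then (NOT r OR s OR NOT v) forces r = False.
Try g = False:
  (g OR NOT u) forces u = False.
  clause (g OR u) is falsified — backtrack.
So g = True.
Set u = False.
  then (NOT p OR u OR NOT v) forces p = False.
  then (n OR p) forces n = True.
Set c = False.
Set k = False.
All clauses satisfied.

s = False, g = True, u = False, c = False, v = True, r = False, p = False, k = False, w = True, n = True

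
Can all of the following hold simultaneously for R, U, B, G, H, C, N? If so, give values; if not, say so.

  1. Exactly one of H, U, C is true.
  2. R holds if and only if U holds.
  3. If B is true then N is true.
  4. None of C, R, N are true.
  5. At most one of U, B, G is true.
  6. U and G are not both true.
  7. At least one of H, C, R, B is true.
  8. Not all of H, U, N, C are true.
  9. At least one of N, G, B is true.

R=F, U=F, B=F, G=T, H=T, C=F, N=F

  (1) {H, U, C}: 1 true — exactly one ✓
  (2) R=F, U=F — same ✓
  (3) B=F ⇒ N: vacuous ✓
  (4) {C, R, N}: 0 true — none ✓
  (5) {U, B, G}: 1 true — at most one ✓
  (6) U=F, G=T — not both ✓
  (7) {H, C, R, B}: 1 true — at least one ✓
  (8) {H, U, N, C}: 1/4 true — not all ✓
  (9) {N, G, B}: 1 true — at least one ✓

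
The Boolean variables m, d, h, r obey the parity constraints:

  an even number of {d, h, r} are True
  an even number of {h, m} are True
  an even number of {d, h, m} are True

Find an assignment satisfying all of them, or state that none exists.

m: False, d: False, h: False, r: False

{d, h, r}: 0 true → even ✓
{h, m}: 0 true → even ✓
{d, h, m}: 0 true → even ✓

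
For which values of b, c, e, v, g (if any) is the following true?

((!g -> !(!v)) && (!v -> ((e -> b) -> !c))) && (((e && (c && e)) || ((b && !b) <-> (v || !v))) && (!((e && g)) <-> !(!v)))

b = True; c = True; e = True; v = True; g = False

  (!g -> !(!v)) && (!v -> ((e -> b) -> !c)) = True
    !g -> !(!v) = True
      !g = True
      !(!v) = True
        !v = False
    !v -> ((e -> b) -> !c) = True
      !v = False
      (e -> b) -> !c = False
        e -> b = True
        !c = False
  ((e && (c && e)) || ((b && !b) <-> (v || !v))) && (!((e && g)) <-> !(!v)) = True
    (e && (c && e)) || ((b && !b) <-> (v || !v)) = True
      e && (c && e) = True
        c && e = True
      (b && !b) <-> (v || !v) = False
        b && !b = False
          !b = False
        v || !v = True
          !v = False
    !((e && g)) <-> !(!v) = True
      !((e && g)) = True
        e && g = False
      !(!v) = True
        !v = False
Both conjuncts True, so the formula holds.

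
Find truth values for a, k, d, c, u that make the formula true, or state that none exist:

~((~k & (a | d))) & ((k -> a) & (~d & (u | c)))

a: False; k: False; d: False; c: True; u: True

  ~((~k & (a | d))) = True
    ~k & (a | d) = False
      ~k = True
      a | d = False
  (k -> a) & (~d & (u | c)) = True
    k -> a = True
    ~d & (u | c) = True
      ~d = True
      u | c = True
Both conjuncts True, so the formula holds.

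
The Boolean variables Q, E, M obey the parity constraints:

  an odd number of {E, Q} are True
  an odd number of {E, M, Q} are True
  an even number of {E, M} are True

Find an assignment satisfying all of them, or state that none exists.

Q = True; E = False; M = False

{E, Q}: 1 true → odd ✓
{E, M, Q}: 1 true → odd ✓
{E, M}: 0 true → even ✓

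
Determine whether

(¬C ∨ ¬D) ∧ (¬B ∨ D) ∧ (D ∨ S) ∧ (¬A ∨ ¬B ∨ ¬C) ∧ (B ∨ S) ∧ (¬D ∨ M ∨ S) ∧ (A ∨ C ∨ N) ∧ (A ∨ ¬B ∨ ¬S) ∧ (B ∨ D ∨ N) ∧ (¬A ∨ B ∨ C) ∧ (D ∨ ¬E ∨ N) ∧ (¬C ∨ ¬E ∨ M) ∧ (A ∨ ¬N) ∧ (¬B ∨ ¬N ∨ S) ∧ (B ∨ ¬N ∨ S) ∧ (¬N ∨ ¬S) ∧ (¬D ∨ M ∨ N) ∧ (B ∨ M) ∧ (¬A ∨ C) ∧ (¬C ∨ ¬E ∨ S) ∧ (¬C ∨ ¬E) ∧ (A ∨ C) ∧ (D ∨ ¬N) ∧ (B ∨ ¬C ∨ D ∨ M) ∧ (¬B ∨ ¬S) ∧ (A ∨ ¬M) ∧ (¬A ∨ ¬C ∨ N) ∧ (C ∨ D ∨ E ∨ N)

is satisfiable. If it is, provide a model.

The formula is unsatisfiable.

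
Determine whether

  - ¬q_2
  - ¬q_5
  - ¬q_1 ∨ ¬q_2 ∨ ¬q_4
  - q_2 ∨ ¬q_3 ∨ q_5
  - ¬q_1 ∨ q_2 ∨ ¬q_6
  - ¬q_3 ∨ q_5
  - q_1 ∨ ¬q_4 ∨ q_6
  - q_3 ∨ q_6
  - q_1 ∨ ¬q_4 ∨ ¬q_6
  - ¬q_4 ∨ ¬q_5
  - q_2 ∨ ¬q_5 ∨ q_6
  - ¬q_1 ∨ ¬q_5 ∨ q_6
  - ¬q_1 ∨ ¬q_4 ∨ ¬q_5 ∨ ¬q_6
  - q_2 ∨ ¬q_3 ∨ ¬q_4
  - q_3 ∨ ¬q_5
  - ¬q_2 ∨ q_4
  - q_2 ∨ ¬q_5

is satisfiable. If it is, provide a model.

Unit clause (¬q_2) forces q_2 = False.
Unit clause (¬q_5) forces q_5 = False.
In (q_2 ∨ ¬q_3 ∨ q_5) only ¬q_3 is left, so q_3 = False.
In (q_3 ∨ q_6) only q_6 is left, so q_6 = True.
In (¬q_1 ∨ q_2 ∨ ¬q_6) only ¬q_1 is left, so q_1 = False.
In (q_1 ∨ ¬q_4 ∨ ¬q_6) only ¬q_4 is left, so q_4 = False.
All clauses satisfied.

q_1 = False; q_2 = False; q_3 = False; q_4 = False; q_5 = False; q_6 = True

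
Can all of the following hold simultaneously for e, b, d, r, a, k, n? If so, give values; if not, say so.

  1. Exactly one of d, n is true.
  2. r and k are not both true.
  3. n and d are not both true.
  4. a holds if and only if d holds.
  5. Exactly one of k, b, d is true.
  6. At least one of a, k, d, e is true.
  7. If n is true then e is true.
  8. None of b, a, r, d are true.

e = True; b = False; d = False; r = False; a = False; k = True; n = True

  (1) {d, n}: 1 true — exactly one ✓
  (2) r=F, k=T — not both ✓
  (3) n=T, d=F — not both ✓
  (4) a=F, d=F — same ✓
  (5) {k, b, d}: 1 true — exactly one ✓
  (6) {a, k, d, e}: 2 true — at least one ✓
  (7) n=T ⇒ e: T ✓
  (8) {b, a, r, d}: 0 true — none ✓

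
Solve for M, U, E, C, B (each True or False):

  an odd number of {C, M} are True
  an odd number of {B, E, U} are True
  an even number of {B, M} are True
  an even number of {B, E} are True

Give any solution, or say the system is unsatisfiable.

M = True; U = True; E = True; C = False; B = True

{C, M}: 1 true → odd ✓
{B, E, U}: 3 true → odd ✓
{B, M}: 2 true → even ✓
{B, E}: 2 true → even ✓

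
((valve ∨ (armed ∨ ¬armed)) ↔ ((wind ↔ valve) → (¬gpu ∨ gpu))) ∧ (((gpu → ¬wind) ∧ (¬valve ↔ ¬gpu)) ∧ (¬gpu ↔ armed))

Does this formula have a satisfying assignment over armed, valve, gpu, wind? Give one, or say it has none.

armed = True, valve = False, gpu = False, wind = False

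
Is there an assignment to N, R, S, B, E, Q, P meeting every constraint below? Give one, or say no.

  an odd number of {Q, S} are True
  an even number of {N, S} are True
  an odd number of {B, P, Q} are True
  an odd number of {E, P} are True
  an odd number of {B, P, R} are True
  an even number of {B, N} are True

N=T; R=F; S=T; B=T; E=T; Q=F; P=F

{Q, S}: 1 true → odd ✓
{N, S}: 2 true → even ✓
{B, P, Q}: 1 true → odd ✓
{E, P}: 1 true → odd ✓
{B, P, R}: 1 true → odd ✓
{B, N}: 2 true → even ✓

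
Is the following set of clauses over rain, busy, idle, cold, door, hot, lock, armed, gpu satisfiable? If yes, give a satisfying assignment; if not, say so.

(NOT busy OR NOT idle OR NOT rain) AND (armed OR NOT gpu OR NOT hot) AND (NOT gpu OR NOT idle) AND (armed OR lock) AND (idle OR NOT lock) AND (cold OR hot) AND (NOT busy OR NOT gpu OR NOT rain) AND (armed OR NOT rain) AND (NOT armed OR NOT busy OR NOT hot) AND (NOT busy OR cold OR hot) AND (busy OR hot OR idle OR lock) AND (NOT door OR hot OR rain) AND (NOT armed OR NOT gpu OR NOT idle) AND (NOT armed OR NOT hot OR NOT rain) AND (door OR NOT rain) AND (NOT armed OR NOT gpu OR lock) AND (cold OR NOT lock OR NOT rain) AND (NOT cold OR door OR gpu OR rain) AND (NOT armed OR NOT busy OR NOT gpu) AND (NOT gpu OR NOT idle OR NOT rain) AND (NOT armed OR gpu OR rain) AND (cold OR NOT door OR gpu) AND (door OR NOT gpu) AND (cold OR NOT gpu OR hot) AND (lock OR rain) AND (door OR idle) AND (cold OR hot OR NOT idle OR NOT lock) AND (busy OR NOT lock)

Set rain = False.
  then (lock OR rain) forces lock = True.
  then (busy OR NOT lock) forces busy = True.
  then (idle OR NOT lock) forces idle = True.
  then (NOT gpu OR NOT idle) forces gpu = False.
  then (NOT armed OR gpu OR rain) forces armed = False.
Set cold = True.
  then (NOT cold OR door OR gpu OR rain) forces door = True.
  then (NOT door OR hot OR rain) forces hot = True.
All clauses satisfied.

rain=F, busy=T, idle=T, cold=T, door=T, hot=T, lock=T, armed=F, gpu=F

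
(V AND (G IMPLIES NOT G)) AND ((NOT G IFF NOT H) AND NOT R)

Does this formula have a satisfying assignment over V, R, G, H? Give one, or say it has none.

V = True; R = False; G = False; H = False

  V AND (G IMPLIES NOT G) = True
    G IMPLIES NOT G = True
      NOT G = True
  (NOT G IFF NOT H) AND NOT R = True
    NOT G IFF NOT H = True
      NOT G = True
      NOT H = True
    NOT R = True
Both conjuncts True, so the formula holds.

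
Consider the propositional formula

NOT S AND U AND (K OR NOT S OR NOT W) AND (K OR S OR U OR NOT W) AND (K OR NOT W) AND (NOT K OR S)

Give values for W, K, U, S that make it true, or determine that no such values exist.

W=F; K=F; U=T; S=F

Unit clause (NOT S) forces S = False.
Unit clause (U) forces U = True.
In (NOT K OR S) only NOT K is left, so K = False.
In (K OR NOT W) only NOT W is left, so W = False.
Check each clause:
  (NOT S): NOT S holds.
  (U): U holds.
  (K OR NOT S OR NOT W): NOT S holds.
  (K OR S OR U OR NOT W): U holds.
  (K OR NOT W): NOT W holds.
  (NOT K OR S): NOT K holds.
All clauses satisfied.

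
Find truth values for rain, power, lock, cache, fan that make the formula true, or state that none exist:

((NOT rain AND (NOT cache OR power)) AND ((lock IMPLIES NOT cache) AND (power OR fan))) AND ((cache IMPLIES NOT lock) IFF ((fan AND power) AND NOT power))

Case rain = True: the conjunct NOT rain is False.
Case rain = False: the formula simplifies to ((NOT cache OR power) AND ((lock IMPLIES NOT cache) AND (power OR fan))) AND ((cache IMPLIES NOT lock) IFF ((fan AND power) AND NOT power)).
  power = True: simplifies to (lock IMPLIES NOT cache) AND NOT ((cache IMPLIES NOT lock)).
    lock = True: simplifies to NOT cache AND NOT (NOT cache).
      cache = True: the conjunct NOT cache is False.
      cache = False: the conjunct NOT (NOT cache) becomes NOT (NOT False) = False.
    lock = False: the conjunct NOT ((cache IMPLIES NOT lock)) becomes NOT ((cache IMPLIES True)) = False.
  power = False: simplifies to (NOT cache AND ((lock IMPLIES NOT cache) AND fan)) AND NOT ((cache IMPLIES NOT lock)).
    cache = True: the conjunct NOT cache is False.
    cache = False: the conjunct NOT ((cache IMPLIES NOT lock)) becomes NOT ((False IMPLIES NOT lock)) = False.
Both cases fail — unsatisfiable.

UNSATISFIABLE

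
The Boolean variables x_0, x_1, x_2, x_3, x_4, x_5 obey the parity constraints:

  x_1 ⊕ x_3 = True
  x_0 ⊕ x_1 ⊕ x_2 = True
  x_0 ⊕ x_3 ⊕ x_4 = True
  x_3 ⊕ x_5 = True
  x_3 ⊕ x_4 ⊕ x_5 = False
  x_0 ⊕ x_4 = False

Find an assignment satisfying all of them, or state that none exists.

x_0=T, x_1=F, x_2=F, x_3=T, x_4=T, x_5=F

x_1 ⊕ x_3 = F ⊕ T = True ✓
x_0 ⊕ x_1 ⊕ x_2 = T ⊕ F ⊕ F = True ✓
x_0 ⊕ x_3 ⊕ x_4 = T ⊕ T ⊕ T = True ✓
x_3 ⊕ x_5 = T ⊕ F = True ✓
x_3 ⊕ x_4 ⊕ x_5 = T ⊕ T ⊕ F = False ✓
x_0 ⊕ x_4 = T ⊕ T = False ✓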